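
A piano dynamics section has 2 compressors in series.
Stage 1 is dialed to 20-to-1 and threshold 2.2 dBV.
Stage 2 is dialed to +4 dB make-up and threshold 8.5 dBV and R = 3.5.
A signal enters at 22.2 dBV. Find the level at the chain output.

7.2 dBV

Stage 1: overshoot 20 dB → 20/20 = 1 dB → 3.2 dBV.
Stage 2: 3.2 dBV is at or below the 8.5 dBV threshold — no compression; make-up brings it to 7.2 dBV.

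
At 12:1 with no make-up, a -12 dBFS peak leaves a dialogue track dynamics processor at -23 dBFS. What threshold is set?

-24 dBFS

Let T be the threshold. Output overshoot = (input overshoot)/R, so -23 − T = (-12 − T)/12.
12·(-23 − T) = -12 − T → 11·T = -276 − (-12) = -264.
T = -264/11 = -24 dBFS.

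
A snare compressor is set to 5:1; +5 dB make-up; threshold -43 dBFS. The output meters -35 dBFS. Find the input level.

-28 dBFS

Stripping the +5 dB make-up gives -40 dBFS at the gain stage.
Post-compression overshoot = -40 − (-43) = 3 dB.
Before 5:1 compression the overshoot was 3 × 5 = 15 dB, so input = -43 + 15 = -28 dBFS.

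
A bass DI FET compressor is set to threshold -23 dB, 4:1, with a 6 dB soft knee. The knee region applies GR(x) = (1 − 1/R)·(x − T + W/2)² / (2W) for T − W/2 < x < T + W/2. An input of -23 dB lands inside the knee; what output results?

x − T + W/2 = -23 − (-23) + 3 = 3.
GR = (1 − 1/4) × 3² / 12 = 0.75 × 9 / 12 = 0.5625 dB.
Output = -23 − 0.5625 = -23.5625 dB.

-23.5625 dB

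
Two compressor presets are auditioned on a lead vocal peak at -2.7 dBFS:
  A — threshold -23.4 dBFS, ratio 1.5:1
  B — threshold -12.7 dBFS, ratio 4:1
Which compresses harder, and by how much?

B, by 0.6 dB

A: GR = 20.7 − 20.7/1.5 = 6.9 dB.
B: GR = 10 − 10/4 = 7.5 dB.
Difference: 0.6 dB in favour of B.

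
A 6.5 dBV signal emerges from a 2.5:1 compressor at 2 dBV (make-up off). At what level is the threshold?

Input is 7.5 dB above T (since output overshoot × R = input overshoot: (2 − T)·2.5 = 6.5 − T gives T = -1 dBV).
Check: -1 + (6.5 − (-1))/2.5 = -1 + 3 = 2 dBV. ✓

-1 dBV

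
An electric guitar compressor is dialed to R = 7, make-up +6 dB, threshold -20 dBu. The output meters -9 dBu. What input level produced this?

Before make-up, the level was -9 − 6 = -15 dBu.
The compressed level sits -15 − (-20) = 5 dB over threshold.
Undo the ratio: input overshoot = 5 × 7 = 35 dB, giving input = 15 dBu.

15 dBu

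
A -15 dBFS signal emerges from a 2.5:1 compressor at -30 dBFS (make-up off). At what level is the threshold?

-40 dBFS

Let T be the threshold. Output overshoot = (input overshoot)/R, so -30 − T = (-15 − T)/2.5.
2.5·(-30 − T) = -15 − T → 1.5·T = -75 − (-15) = -60.
T = -60/1.5 = -40 dBFS.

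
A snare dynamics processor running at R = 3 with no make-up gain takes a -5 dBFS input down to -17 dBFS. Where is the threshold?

-23 dBFS

Input is 18 dB above T (since output overshoot × R = input overshoot: (-17 − T)·3 = -5 − T gives T = -23 dBFS).
Check: -23 + (-5 − (-23))/3 = -23 + 6 = -17 dBFS. ✓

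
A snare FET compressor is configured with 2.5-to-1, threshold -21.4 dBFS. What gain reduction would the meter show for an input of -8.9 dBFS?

7.5 dB

The signal is 12.5 dB above threshold.
A 2.5:1 ratio leaves 5 dB of that excess.
Gain reduction = 12.5 − 5 = 7.5 dB.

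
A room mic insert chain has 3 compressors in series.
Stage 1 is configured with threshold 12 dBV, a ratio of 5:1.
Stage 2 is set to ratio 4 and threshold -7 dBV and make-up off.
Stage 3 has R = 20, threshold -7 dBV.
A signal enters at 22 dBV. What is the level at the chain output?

Stage 1: 10 dB above 12 dBV, reduced 5:1 to 2 dB above → 14 dBV.
Stage 2: 21 dB above -7 dBV, reduced 4:1 to 5.25 dB above → -1.75 dBV.
Stage 3: overshoot 5.25 dB → 5.25/20 = 0.2625 dB → -6.7375 dBV.

-6.7375 dBV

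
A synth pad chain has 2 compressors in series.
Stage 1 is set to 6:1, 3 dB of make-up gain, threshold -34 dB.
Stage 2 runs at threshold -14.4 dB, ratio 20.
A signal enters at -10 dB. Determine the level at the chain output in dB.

-27 dB

Stage 1: overshoot 24 dB → 24/6 = 4 dB → -30 dB; +3 dB make-up → -27 dB.
Stage 2: below threshold (-27 ≤ -14.4); passes unchanged; output -27 dB.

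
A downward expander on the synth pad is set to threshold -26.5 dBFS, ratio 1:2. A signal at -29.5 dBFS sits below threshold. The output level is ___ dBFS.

Undershoot = (-26.5) − (-29.5) = 3 dB.
At 1:2, that expands to 6 dB under threshold.
Output = -26.5 − 6 = -32.5 dBFS.

-32.5 dBFS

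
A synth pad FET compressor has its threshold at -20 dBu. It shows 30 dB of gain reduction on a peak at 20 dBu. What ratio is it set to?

4:1

Input overshoot = 20 − (-20) = 40 dB.
Output overshoot = 40 − 30 = 10 dB.
Ratio = input overshoot / output overshoot = 40 / 10 = 4.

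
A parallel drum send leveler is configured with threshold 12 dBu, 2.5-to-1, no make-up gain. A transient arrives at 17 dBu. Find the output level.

The input is 5 dB above the 12 dBu threshold.
The 5 dB excess becomes 2 dB after 2.5:1 reduction.
Output = 12 + 2 = 14 dBu.

14 dBu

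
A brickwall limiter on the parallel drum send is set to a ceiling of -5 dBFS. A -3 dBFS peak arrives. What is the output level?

The limiter clamps the peak to its -5 dBFS ceiling.

-5 dBFS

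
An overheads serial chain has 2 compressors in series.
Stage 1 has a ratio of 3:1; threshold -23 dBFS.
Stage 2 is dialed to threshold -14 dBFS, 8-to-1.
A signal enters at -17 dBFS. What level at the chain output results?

-21 dBFS

Stage 1: -17 dBFS is 6 dB over -23 dBFS; at 3:1 that becomes 2 dB over, giving -21 dBFS.
Stage 2: below threshold (-21 ≤ -14); passes unchanged; output -21 dBFS.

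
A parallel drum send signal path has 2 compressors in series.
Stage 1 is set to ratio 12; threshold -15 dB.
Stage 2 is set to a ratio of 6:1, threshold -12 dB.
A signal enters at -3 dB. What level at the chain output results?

Stage 1: overshoot 12 dB → 12/12 = 1 dB → -14 dB.
Stage 2: -14 dB is at or below the -12 dB threshold — no compression; output -14 dB.

-14 dB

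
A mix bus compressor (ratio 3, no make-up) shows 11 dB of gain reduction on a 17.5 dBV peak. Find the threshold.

1 dBV

Let T be the threshold. Output overshoot = (input overshoot)/R, so 6.5 − T = (17.5 − T)/3.
3·(6.5 − T) = 17.5 − T → 2·T = 19.5 − 17.5 = 2.
T = 2/2 = 1 dBV.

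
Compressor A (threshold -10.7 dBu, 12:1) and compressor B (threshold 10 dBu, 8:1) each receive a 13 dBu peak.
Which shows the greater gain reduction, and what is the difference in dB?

A: GR = 23.7 − 23.7/12 = 21.725 dB.
B: GR = 3 − 3/8 = 2.625 dB.
Difference: 19.1 dB in favour of A.

A, by 19.1 dB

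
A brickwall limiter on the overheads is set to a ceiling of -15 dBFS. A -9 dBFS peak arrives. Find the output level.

The limiter clamps the peak to its -15 dBFS ceiling.

-15 dBFS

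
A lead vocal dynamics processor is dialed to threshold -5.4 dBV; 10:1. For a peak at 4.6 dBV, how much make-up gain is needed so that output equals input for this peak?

Overshoot 10 dB → 10/10 = 1 dB after compression, so the compressed level is -5.4 + 1 = -4.4 dBV.
Make-up = target − compressed = 4.6 − (-4.4) = 9 dB.

9 dB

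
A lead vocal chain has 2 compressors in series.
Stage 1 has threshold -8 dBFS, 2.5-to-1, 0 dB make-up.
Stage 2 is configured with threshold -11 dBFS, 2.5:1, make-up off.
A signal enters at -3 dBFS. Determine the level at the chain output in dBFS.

-9 dBFS

Stage 1: overshoot 5 dB → 5/2.5 = 2 dB → -6 dBFS.
Stage 2: 5 dB above -11 dBFS, reduced 2.5:1 to 2 dB above → -9 dBFS.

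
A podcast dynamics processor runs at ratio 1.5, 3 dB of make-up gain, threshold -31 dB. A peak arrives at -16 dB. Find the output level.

-18 dB

-16 dB sits 15 dB over threshold.
The 15 dB excess becomes 10 dB after 1.5:1 reduction.
Output = -31 + 10 = -21 dB; make-up adds 3 dB, giving -18 dB.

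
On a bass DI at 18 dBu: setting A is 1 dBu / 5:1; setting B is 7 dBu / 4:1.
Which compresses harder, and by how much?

A: 17 dB over, compressed to 3.4 dB over, so 13.6 dB of GR.
B: 11 dB over, compressed to 2.75 dB over, so 8.25 dB of GR.
A applies 5.35 dB more gain reduction.

A, by 5.35 dB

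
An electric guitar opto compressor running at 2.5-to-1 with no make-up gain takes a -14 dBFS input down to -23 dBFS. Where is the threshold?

-29 dBFS

Gain reduction = -14 − (-23) = 9 dB; output overshoot = GR / (R − 1) = 9 / 1.5 = 6 dB.
Threshold = output − output overshoot = -23 − 6 = -29 dBFS.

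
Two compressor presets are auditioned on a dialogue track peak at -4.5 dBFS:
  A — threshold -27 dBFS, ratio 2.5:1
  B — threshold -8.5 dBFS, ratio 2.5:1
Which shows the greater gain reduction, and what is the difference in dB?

A: GR = 22.5 − 22.5/2.5 = 13.5 dB.
B: GR = 4 − 4/2.5 = 2.4 dB.
A applies 11.1 dB more gain reduction.

A, by 11.1 dB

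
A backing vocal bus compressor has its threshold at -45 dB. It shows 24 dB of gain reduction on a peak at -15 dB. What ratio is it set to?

Input overshoot = -15 − (-45) = 30 dB.
Output overshoot = 30 − 24 = 6 dB.
Ratio = input overshoot / output overshoot = 30 / 6 = 5.

5:1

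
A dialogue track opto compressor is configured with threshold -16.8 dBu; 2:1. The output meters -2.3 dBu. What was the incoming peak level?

12.2 dBu

Post-compression overshoot = -2.3 − (-16.8) = 14.5 dB.
Undo the ratio: input overshoot = 14.5 × 2 = 29 dB, giving input = 12.2 dBu.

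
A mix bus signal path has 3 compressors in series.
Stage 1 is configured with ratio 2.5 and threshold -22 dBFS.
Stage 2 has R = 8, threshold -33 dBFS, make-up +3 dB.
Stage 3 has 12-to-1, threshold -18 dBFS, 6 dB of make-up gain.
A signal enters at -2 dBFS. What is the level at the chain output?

Stage 1: 20 dB above -22 dBFS, reduced 2.5:1 to 8 dB above → -14 dBFS.
Stage 2: 19 dB above -33 dBFS, reduced 8:1 to 2.375 dB above → -30.625 dBFS; +3 dB make-up → -27.625 dBFS.
Stage 3: -27.625 dBFS ≤ -18 dBFS, so stage 3 doesn't engage; make-up brings it to -21.625 dBFS.

-21.625 dBFS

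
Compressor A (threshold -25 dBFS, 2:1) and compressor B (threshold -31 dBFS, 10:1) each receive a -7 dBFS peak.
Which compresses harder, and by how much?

B, by 12.6 dB

A: overshoot 18 dB → output overshoot 9 dB → GR 9 dB.
B: overshoot 24 dB → output overshoot 2.4 dB → GR 21.6 dB.
Difference: 12.6 dB in favour of B.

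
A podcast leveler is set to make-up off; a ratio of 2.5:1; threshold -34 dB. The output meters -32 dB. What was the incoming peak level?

-29 dB

The compressed level sits -32 − (-34) = 2 dB over threshold.
Input overshoot = R × output overshoot = 5 dB → input = -34 + 5 = -29 dB.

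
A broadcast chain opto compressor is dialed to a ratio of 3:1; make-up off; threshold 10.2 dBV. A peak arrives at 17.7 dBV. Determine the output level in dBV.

12.7 dBV

17.7 dBV sits 7.5 dB over threshold.
3:1 compression reduces that to 7.5/3 = 2.5 dB over.
So the level is 10.2 + 2.5 = 12.7 dBV.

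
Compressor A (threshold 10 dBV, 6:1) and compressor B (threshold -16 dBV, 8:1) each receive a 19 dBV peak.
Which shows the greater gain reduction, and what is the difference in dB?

A: 9 dB over, compressed to 1.5 dB over, so 7.5 dB of GR.
B: 35 dB over, compressed to 4.375 dB over, so 30.625 dB of GR.
Difference: 23.125 dB in favour of B.

B, by 23.125 dB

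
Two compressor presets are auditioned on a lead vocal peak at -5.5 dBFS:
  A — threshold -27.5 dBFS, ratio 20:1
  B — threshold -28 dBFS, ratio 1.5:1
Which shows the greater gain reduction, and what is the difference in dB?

A, by 13.4 dB

A: GR = 22 − 22/20 = 20.9 dB.
B: GR = 22.5 − 22.5/1.5 = 7.5 dB.
A reduces 13.4 dB more.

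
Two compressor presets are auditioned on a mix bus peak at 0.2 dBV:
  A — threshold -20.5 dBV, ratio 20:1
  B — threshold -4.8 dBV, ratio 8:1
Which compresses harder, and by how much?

A: GR = 20.7 − 20.7/20 = 19.665 dB.
B: GR = 5 − 5/8 = 4.375 dB.
A applies 15.29 dB more gain reduction.

A, by 15.29 dB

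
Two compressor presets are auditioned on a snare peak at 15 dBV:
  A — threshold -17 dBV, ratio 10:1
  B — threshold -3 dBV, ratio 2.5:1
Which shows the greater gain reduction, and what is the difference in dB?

A, by 18 dB

A: 32 dB over, compressed to 3.2 dB over, so 28.8 dB of GR.
B: 18 dB over, compressed to 7.2 dB over, so 10.8 dB of GR.
A reduces 18 dB more.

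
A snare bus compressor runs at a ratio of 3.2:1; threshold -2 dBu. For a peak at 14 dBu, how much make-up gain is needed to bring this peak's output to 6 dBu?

3 dB

The peak compresses to -2 + 16/3.2 = 3 dBu.
To reach 6 dBu requires 6 − 3 = 3 dB of make-up.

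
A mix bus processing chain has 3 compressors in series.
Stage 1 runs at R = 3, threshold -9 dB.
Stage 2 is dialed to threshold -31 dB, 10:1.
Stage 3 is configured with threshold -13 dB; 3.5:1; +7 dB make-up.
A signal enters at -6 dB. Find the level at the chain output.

-21.7 dB

Stage 1: -6 dB is 3 dB over -9 dB; at 3:1 that becomes 1 dB over, giving -8 dB.
Stage 2: -8 dB is 23 dB over -31 dB; at 10:1 that becomes 2.3 dB over, giving -28.7 dB.
Stage 3: -28.7 dB ≤ -13 dB, so stage 3 doesn't engage; make-up brings it to -21.7 dB.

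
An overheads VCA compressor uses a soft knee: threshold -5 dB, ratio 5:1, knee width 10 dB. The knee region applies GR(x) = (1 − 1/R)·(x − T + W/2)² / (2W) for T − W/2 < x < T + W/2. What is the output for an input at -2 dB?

-4.56 dB

x − T + W/2 = -2 − (-5) + 5 = 8.
GR = (1 − 1/5) × 8² / 20 = 0.8 × 64 / 20 = 2.56 dB.
Output = -2 − 2.56 = -4.56 dB.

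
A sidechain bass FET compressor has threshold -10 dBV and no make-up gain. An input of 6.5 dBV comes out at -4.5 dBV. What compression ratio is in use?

3:1

Input overshoot = 6.5 − (-10) = 16.5 dB; output overshoot = -4.5 − (-10) = 5.5 dB.
Ratio = 16.5 / 5.5 = 3.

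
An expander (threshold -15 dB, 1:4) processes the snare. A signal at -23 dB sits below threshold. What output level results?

-47 dB

Undershoot = (-15) − (-23) = 8 dB.
At 1:4, that expands to 32 dB under threshold.
Output = -15 − 32 = -47 dB.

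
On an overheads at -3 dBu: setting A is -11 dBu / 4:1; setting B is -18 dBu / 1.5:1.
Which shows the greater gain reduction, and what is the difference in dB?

A: 8 dB over, compressed to 2 dB over, so 6 dB of GR.
B: 15 dB over, compressed to 10 dB over, so 5 dB of GR.
A reduces 1 dB more.

A, by 1 dB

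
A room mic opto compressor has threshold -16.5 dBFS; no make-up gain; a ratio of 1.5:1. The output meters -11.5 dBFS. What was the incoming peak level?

Post-compression overshoot = -11.5 − (-16.5) = 5 dB.
Before 1.5:1 compression the overshoot was 5 × 1.5 = 7.5 dB, so input = -16.5 + 7.5 = -9 dBFS.

-9 dBFS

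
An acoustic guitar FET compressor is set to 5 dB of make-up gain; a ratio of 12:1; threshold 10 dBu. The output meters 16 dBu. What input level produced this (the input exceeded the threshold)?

22 dBu

Before make-up, the level was 16 − 5 = 11 dBu.
Post-compression overshoot = 11 − 10 = 1 dB.
Input overshoot = R × output overshoot = 12 dB → input = 10 + 12 = 22 dBu.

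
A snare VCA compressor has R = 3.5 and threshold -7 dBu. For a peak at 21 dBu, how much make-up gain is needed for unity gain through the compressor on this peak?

20 dB

Overshoot 28 dB → 28/3.5 = 8 dB after compression, so the compressed level is -7 + 8 = 1 dBu.
Make-up = target − compressed = 21 − 1 = 20 dB.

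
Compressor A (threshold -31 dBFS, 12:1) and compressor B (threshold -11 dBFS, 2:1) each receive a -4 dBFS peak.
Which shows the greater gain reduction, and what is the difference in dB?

A, by 21.25 dB

A: 27 dB over, compressed to 2.25 dB over, so 24.75 dB of GR.
B: 7 dB over, compressed to 3.5 dB over, so 3.5 dB of GR.
A reduces 21.25 dB more.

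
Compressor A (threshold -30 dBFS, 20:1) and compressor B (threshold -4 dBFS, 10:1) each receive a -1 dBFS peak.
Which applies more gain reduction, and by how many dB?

A: overshoot 29 dB → output overshoot 1.45 dB → GR 27.55 dB.
B: overshoot 3 dB → output overshoot 0.3 dB → GR 2.7 dB.
A applies 24.85 dB more gain reduction.

A, by 24.85 dB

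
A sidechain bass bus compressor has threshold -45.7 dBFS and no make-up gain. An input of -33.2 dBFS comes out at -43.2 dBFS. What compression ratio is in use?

Input overshoot = -33.2 − (-45.7) = 12.5 dB; output overshoot = -43.2 − (-45.7) = 2.5 dB.
Ratio = 12.5 / 2.5 = 5.

5:1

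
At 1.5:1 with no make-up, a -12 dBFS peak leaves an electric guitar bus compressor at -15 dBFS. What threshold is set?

Let T be the threshold. Output overshoot = (input overshoot)/R, so -15 − T = (-12 − T)/1.5.
1.5·(-15 − T) = -12 − T → 0.5·T = -22.5 − (-12) = -10.5.
T = -10.5/0.5 = -21 dBFS.

-21 dBFS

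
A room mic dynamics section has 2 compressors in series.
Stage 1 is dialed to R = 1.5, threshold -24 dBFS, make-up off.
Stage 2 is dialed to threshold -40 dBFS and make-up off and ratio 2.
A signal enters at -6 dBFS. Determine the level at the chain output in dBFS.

Stage 1: -6 dBFS is 18 dB over -24 dBFS; at 1.5:1 that becomes 12 dB over, giving -12 dBFS.
Stage 2: -12 dBFS is 28 dB over -40 dBFS; at 2:1 that becomes 14 dB over, giving -26 dBFS.

-26 dBFS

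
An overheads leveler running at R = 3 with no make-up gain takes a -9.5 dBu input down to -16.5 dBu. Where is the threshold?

Input is 10.5 dB above T (since output overshoot × R = input overshoot: (-16.5 − T)·3 = -9.5 − T gives T = -20 dBu).
Check: -20 + (-9.5 − (-20))/3 = -20 + 3.5 = -16.5 dBu. ✓

-20 dBu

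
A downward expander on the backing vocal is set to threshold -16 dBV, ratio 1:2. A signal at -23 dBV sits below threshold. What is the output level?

-30 dBV

Below threshold, a 1:2 expander applies gain = (2−1)×(T − x) of attenuation.
(2−1) × 7 = 7 dB, so output = -23 − 7 = -30 dBV.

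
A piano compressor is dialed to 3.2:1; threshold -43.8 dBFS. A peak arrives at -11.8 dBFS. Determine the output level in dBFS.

Overshoot: -11.8 − (-43.8) = 32 dB.
3.2:1 compression reduces that to 32/3.2 = 10 dB over.
So the level is -43.8 + 10 = -33.8 dBFS.

-33.8 dBFS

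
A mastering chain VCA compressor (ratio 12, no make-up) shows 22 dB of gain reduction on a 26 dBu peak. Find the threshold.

Gain reduction = 26 − 4 = 22 dB; output overshoot = GR / (R − 1) = 22 / 11 = 2 dB.
Threshold = output − output overshoot = 4 − 2 = 2 dBu.

2 dBu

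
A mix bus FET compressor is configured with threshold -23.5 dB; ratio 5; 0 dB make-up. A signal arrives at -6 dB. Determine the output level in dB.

-20 dB

Overshoot: -6 − (-23.5) = 17.5 dB.
At 5:1 the overshoot is divided by 5, leaving 3.5 dB above threshold.
So the level is -23.5 + 3.5 = -20 dB.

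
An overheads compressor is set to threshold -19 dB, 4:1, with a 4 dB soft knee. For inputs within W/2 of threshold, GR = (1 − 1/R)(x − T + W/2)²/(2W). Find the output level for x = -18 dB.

x − T + W/2 = -18 − (-19) + 2 = 3.
GR = (1 − 1/4) × 3² / 8 = 0.75 × 9 / 8 = 0.84375 dB.
Output = -18 − 0.84375 = -18.84375 dB.

-18.84375 dB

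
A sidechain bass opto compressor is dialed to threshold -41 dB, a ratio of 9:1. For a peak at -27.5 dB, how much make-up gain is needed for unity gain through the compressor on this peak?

Overshoot 13.5 dB → 13.5/9 = 1.5 dB after compression, so the compressed level is -41 + 1.5 = -39.5 dB.
Make-up = target − compressed = -27.5 − (-39.5) = 12 dB.

12 dB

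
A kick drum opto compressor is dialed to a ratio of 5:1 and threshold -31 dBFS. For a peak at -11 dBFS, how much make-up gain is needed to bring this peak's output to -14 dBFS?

The peak compresses to -31 + 20/5 = -27 dBFS.
To reach -14 dBFS requires -14 − (-27) = 13 dB of make-up.

13 dB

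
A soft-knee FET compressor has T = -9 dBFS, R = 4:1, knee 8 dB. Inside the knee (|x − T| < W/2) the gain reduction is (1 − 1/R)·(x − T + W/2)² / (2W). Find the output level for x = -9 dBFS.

-9.75 dBFS

x − T + W/2 = -9 − (-9) + 4 = 4.
GR = (1 − 1/4) × 4² / 16 = 0.75 × 16 / 16 = 0.75 dB.
Output = -9 − 0.75 = -9.75 dBFS.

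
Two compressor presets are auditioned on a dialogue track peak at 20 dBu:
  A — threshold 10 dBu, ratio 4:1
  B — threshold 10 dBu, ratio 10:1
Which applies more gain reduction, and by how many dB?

A: GR = 10 − 10/4 = 7.5 dB.
B: GR = 10 − 10/10 = 9 dB.
Difference: 1.5 dB in favour of B.

B, by 1.5 dB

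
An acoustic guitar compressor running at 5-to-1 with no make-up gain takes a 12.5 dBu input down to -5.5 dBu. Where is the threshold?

Let T be the threshold. Output overshoot = (input overshoot)/R, so -5.5 − T = (12.5 − T)/5.
5·(-5.5 − T) = 12.5 − T → 4·T = -27.5 − 12.5 = -40.
T = -40/4 = -10 dBu.

-10 dBu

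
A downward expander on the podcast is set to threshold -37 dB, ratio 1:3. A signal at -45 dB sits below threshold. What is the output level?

-61 dB

The input is 8 dB below the -37 dB threshold.
A 1:3 expander multiplies undershoot by 3: 8 × 3 = 24 dB below threshold.
Output = -37 − 24 = -61 dB.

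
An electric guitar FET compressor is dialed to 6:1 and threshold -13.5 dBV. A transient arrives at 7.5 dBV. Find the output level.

The input is 21 dB above the -13.5 dBV threshold.
The 21 dB excess becomes 3.5 dB after 6:1 reduction.
So the level is -13.5 + 3.5 = -10 dBV.

-10 dBV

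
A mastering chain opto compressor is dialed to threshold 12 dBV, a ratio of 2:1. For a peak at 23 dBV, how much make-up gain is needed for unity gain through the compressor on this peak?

5.5 dB

Overshoot 11 dB → 11/2 = 5.5 dB after compression, so the compressed level is 12 + 5.5 = 17.5 dBV.
Make-up = target − compressed = 23 − 17.5 = 5.5 dB.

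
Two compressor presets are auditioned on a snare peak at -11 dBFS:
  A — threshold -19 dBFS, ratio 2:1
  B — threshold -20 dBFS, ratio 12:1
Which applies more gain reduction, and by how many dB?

B, by 4.25 dB

A: GR = 8 − 8/2 = 4 dB.
B: GR = 9 − 9/12 = 8.25 dB.
B applies 4.25 dB more gain reduction.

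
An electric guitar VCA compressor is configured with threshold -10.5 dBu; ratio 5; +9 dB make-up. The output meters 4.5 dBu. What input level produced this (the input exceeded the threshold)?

Remove make-up: 4.5 − 9 = -4.5 dBu.
The compressed level sits -4.5 − (-10.5) = 6 dB over threshold.
Undo the ratio: input overshoot = 6 × 5 = 30 dB, giving input = 19.5 dBu.

19.5 dBu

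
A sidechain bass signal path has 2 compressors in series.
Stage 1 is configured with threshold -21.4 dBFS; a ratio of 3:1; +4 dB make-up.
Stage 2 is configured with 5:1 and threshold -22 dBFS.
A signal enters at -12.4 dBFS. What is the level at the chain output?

Stage 1: -12.4 dBFS is 9 dB over -21.4 dBFS; at 3:1 that becomes 3 dB over, giving -18.4 dBFS; +4 dB make-up → -14.4 dBFS.
Stage 2: -14.4 dBFS is 7.6 dB over -22 dBFS; at 5:1 that becomes 1.52 dB over, giving -20.48 dBFS.

-20.48 dBFS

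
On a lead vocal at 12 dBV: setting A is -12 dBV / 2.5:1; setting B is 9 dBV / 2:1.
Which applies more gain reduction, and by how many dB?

A: 24 dB over, compressed to 9.6 dB over, so 14.4 dB of GR.
B: 3 dB over, compressed to 1.5 dB over, so 1.5 dB of GR.
Difference: 12.9 dB in favour of A.

A, by 12.9 dB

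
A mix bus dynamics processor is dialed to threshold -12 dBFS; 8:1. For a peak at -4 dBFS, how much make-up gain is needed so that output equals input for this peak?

The peak compresses to -12 + 8/8 = -11 dBFS.
To reach -4 dBFS requires -4 − (-11) = 7 dB of make-up.

7 dB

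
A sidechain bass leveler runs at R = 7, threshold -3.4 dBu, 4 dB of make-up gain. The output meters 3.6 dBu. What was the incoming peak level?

Remove make-up: 3.6 − 4 = -0.4 dBu.
That's 3 dB above the -3.4 dBu threshold.
Input overshoot = R × output overshoot = 21 dB → input = -3.4 + 21 = 17.6 dBu.

17.6 dBu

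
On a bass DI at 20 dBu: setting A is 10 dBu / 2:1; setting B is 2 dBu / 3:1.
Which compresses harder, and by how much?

A: 10 dB over, compressed to 5 dB over, so 5 dB of GR.
B: 18 dB over, compressed to 6 dB over, so 12 dB of GR.
Difference: 7 dB in favour of B.

B, by 7 dB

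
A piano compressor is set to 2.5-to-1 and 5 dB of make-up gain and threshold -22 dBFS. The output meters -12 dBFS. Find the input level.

-9.5 dBFS

Stripping the +5 dB make-up gives -17 dBFS at the gain stage.
The compressed level sits -17 − (-22) = 5 dB over threshold.
Input overshoot = R × output overshoot = 12.5 dB → input = -22 + 12.5 = -9.5 dBFS.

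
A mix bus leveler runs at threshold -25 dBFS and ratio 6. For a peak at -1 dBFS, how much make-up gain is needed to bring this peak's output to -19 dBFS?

2 dB

Without make-up, output = threshold + overshoot/6 = -25 + 4 = -21 dBFS.
Gap to target: 2 dB.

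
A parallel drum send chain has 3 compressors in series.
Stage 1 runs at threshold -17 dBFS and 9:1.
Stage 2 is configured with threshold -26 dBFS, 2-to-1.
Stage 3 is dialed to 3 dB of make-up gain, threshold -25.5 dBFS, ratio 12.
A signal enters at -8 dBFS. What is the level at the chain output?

-22.125 dBFS

Stage 1: 9 dB above -17 dBFS, reduced 9:1 to 1 dB above → -16 dBFS.
Stage 2: overshoot 10 dB → 10/2 = 5 dB → -21 dBFS.
Stage 3: overshoot 4.5 dB → 4.5/12 = 0.375 dB → -25.125 dBFS; +3 dB make-up → -22.125 dBFS.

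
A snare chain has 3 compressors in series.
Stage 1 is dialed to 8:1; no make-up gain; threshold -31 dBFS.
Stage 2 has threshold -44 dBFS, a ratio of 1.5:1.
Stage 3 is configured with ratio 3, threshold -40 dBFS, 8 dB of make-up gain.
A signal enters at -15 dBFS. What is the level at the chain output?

Stage 1: -15 dBFS is 16 dB over -31 dBFS; at 8:1 that becomes 2 dB over, giving -29 dBFS.
Stage 2: -29 dBFS is 15 dB over -44 dBFS; at 1.5:1 that becomes 10 dB over, giving -34 dBFS.
Stage 3: overshoot 6 dB → 6/3 = 2 dB → -38 dBFS; +8 dB make-up → -30 dBFS.

-30 dBFS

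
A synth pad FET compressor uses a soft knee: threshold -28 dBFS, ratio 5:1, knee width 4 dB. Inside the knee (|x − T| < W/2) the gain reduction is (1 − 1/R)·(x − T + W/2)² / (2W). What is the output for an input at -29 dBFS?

-29.1 dBFS

x − T + W/2 = -29 − (-28) + 2 = 1.
GR = (1 − 1/5) × 1² / 8 = 0.8 × 1 / 8 = 0.1 dB.
Output = -29 − 0.1 = -29.1 dBFS.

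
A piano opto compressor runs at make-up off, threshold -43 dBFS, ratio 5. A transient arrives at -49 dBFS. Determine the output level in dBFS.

-49 dBFS

-49 dBFS is 6 dB below the -43 dBFS threshold, so no gain reduction is applied.
Output = input = -49 dBFS.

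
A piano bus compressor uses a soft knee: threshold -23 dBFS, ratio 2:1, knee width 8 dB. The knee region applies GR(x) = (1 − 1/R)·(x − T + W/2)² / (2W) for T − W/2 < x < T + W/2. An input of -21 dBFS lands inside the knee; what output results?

-22.125 dBFS

x − T + W/2 = -21 − (-23) + 4 = 6.
GR = (1 − 1/2) × 6² / 16 = 0.5 × 36 / 16 = 1.125 dB.
Output = -21 − 1.125 = -22.125 dBFS.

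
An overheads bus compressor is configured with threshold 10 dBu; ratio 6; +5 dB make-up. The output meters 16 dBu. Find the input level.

Remove make-up: 16 − 5 = 11 dBu.
Post-compression overshoot = 11 − 10 = 1 dB.
Undo the ratio: input overshoot = 1 × 6 = 6 dB, giving input = 16 dBu.

16 dBu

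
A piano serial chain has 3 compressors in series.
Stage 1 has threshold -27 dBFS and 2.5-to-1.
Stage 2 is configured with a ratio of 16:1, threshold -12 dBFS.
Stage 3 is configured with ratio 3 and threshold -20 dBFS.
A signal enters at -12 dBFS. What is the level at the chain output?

Stage 1: -12 dBFS is 15 dB over -27 dBFS; at 2.5:1 that becomes 6 dB over, giving -21 dBFS.
Stage 2: -21 dBFS ≤ -12 dBFS, so stage 2 doesn't engage; output -21 dBFS.
Stage 3: below threshold (-21 ≤ -20); passes unchanged; output -21 dBFS.

-21 dBFS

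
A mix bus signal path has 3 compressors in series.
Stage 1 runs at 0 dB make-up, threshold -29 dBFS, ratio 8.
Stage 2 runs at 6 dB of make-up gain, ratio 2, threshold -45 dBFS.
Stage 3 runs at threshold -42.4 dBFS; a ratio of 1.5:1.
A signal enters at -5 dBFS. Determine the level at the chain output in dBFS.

Stage 1: overshoot 24 dB → 24/8 = 3 dB → -26 dBFS.
Stage 2: overshoot 19 dB → 19/2 = 9.5 dB → -35.5 dBFS; +6 dB make-up → -29.5 dBFS.
Stage 3: 12.9 dB above -42.4 dBFS, reduced 1.5:1 to 8.6 dB above → -33.8 dBFS.

-33.8 dBFS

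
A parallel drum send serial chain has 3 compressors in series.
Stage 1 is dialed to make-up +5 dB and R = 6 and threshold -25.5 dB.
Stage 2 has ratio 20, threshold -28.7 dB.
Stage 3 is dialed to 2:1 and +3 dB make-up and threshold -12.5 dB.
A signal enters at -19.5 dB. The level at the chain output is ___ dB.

-25.24 dB

Stage 1: 6 dB above -25.5 dB, reduced 6:1 to 1 dB above → -24.5 dB; +5 dB make-up → -19.5 dB.
Stage 2: overshoot 9.2 dB → 9.2/20 = 0.46 dB → -28.24 dB.
Stage 3: below threshold (-28.24 ≤ -12.5); passes unchanged; make-up brings it to -25.24 dB.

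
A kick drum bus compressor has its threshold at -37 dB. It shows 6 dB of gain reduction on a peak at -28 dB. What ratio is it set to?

Input overshoot = -28 − (-37) = 9 dB.
Output overshoot = 9 − 6 = 3 dB.
Ratio = input overshoot / output overshoot = 9 / 3 = 3.

3:1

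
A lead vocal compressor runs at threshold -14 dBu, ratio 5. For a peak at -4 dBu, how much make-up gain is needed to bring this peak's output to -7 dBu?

Overshoot 10 dB → 10/5 = 2 dB after compression, so the compressed level is -14 + 2 = -12 dBu.
Make-up = target − compressed = -7 − (-12) = 5 dB.

5 dB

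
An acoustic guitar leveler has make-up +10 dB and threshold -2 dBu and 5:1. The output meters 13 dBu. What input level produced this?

Before make-up, the level was 13 − 10 = 3 dBu.
The compressed level sits 3 − (-2) = 5 dB over threshold.
Undo the ratio: input overshoot = 5 × 5 = 25 dB, giving input = 23 dBu.

23 dBu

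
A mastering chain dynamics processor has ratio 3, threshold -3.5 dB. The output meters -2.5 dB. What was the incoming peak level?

That's 1 dB above the -3.5 dB threshold.
Input overshoot = R × output overshoot = 3 dB → input = -3.5 + 3 = -0.5 dB.

-0.5 dB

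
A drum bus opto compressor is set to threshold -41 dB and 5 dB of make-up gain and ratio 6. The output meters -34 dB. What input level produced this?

Stripping the +5 dB make-up gives -39 dB at the gain stage.
Post-compression overshoot = -39 − (-41) = 2 dB.
Input overshoot = R × output overshoot = 12 dB → input = -41 + 12 = -29 dB.

-29 dB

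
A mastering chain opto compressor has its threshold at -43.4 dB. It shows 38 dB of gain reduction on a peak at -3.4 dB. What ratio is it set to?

Input overshoot = -3.4 − (-43.4) = 40 dB.
Output overshoot = 40 − 38 = 2 dB.
Ratio = input overshoot / output overshoot = 40 / 2 = 20.

20:1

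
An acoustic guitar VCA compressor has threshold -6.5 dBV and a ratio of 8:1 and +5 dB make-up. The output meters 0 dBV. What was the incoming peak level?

Before make-up, the level was 0 − 5 = -5 dBV.
Post-compression overshoot = -5 − (-6.5) = 1.5 dB.
Input overshoot = R × output overshoot = 12 dB → input = -6.5 + 12 = 5.5 dBV.

5.5 dBV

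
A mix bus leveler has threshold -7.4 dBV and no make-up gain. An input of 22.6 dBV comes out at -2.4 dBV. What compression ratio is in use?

Input overshoot = 22.6 − (-7.4) = 30 dB; output overshoot = -2.4 − (-7.4) = 5 dB.
Ratio = 30 / 5 = 6.

6:1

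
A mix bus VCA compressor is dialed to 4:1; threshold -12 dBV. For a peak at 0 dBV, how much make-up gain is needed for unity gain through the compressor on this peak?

9 dB

The peak compresses to -12 + 12/4 = -9 dBV.
To reach 0 dBV requires 0 − (-9) = 9 dB of make-up.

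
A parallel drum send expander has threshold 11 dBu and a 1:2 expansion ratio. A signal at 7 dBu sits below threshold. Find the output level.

The input is 4 dB below the 11 dBu threshold.
A 1:2 expander multiplies undershoot by 2: 4 × 2 = 8 dB below threshold.
Output = 11 − 8 = 3 dBu.

3 dBu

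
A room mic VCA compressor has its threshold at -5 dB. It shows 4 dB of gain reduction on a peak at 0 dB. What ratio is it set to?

Input overshoot = 0 − (-5) = 5 dB.
Output overshoot = 5 − 4 = 1 dB.
Ratio = input overshoot / output overshoot = 5 / 1 = 5.

5:1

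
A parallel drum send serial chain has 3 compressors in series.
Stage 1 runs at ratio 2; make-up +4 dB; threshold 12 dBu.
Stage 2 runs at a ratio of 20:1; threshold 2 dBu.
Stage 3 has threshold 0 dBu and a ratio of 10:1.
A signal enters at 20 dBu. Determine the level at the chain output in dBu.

0.29 dBu

Stage 1: 8 dB above 12 dBu, reduced 2:1 to 4 dB above → 16 dBu; +4 dB make-up → 20 dBu.
Stage 2: 18 dB above 2 dBu, reduced 20:1 to 0.9 dB above → 2.9 dBu.
Stage 3: overshoot 2.9 dB → 2.9/10 = 0.29 dB → 0.29 dBu.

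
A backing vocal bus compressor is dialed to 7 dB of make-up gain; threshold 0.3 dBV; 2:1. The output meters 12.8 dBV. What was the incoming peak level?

11.3 dBV

Remove make-up: 12.8 − 7 = 5.8 dBV.
Post-compression overshoot = 5.8 − 0.3 = 5.5 dB.
Input overshoot = R × output overshoot = 11 dB → input = 0.3 + 11 = 11.3 dBV.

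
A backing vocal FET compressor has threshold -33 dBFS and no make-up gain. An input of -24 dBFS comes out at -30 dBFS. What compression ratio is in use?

Input overshoot = -24 − (-33) = 9 dB; output overshoot = -30 − (-33) = 3 dB.
Ratio = 9 / 3 = 3.

3:1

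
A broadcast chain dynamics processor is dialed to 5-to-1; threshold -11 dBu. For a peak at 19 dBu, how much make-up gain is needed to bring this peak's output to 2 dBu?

7 dB

Overshoot 30 dB → 30/5 = 6 dB after compression, so the compressed level is -11 + 6 = -5 dBu.
Make-up = target − compressed = 2 − (-5) = 7 dB.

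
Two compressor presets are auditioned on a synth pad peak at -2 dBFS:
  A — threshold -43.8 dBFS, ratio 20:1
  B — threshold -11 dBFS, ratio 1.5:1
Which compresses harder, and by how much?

A, by 36.71 dB

A: overshoot 41.8 dB → output overshoot 2.09 dB → GR 39.71 dB.
B: overshoot 9 dB → output overshoot 6 dB → GR 3 dB.
A applies 36.71 dB more gain reduction.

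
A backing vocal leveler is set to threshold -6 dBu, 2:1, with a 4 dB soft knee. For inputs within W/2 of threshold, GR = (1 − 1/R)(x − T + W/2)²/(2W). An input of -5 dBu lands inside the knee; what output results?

x − T + W/2 = -5 − (-6) + 2 = 3.
GR = (1 − 1/2) × 3² / 8 = 0.5 × 9 / 8 = 0.5625 dB.
Output = -5 − 0.5625 = -5.5625 dBu.

-5.5625 dBu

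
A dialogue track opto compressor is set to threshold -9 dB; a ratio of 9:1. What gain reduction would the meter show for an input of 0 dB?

8 dB

The signal is 9 dB above threshold.
At 9:1, output sits 9/9 = 1 dB above threshold.
Gain reduction = 9 − 1 = 8 dB.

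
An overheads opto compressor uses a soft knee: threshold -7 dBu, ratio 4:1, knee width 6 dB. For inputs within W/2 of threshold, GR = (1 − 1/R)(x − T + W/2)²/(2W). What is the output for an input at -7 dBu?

x − T + W/2 = -7 − (-7) + 3 = 3.
GR = (1 − 1/4) × 3² / 12 = 0.75 × 9 / 12 = 0.5625 dB.
Output = -7 − 0.5625 = -7.5625 dBu.

-7.5625 dBu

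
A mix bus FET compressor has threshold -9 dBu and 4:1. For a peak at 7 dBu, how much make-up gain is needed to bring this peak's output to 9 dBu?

Overshoot 16 dB → 16/4 = 4 dB after compression, so the compressed level is -9 + 4 = -5 dBu.
Make-up = target − compressed = 9 − (-5) = 14 dB.

14 dB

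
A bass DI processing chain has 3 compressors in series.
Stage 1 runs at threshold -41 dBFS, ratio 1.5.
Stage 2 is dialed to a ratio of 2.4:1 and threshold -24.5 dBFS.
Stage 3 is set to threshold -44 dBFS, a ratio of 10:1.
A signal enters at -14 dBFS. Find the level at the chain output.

Stage 1: -14 dBFS is 27 dB over -41 dBFS; at 1.5:1 that becomes 18 dB over, giving -23 dBFS.
Stage 2: 1.5 dB above -24.5 dBFS, reduced 2.4:1 to 0.625 dB above → -23.875 dBFS.
Stage 3: 20.125 dB above -44 dBFS, reduced 10:1 to 2.0125 dB above → -41.9875 dBFS.

-41.9875 dBFS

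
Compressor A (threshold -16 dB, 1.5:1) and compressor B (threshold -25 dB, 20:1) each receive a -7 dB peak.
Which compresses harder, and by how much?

A: overshoot 9 dB → output overshoot 6 dB → GR 3 dB.
B: overshoot 18 dB → output overshoot 0.9 dB → GR 17.1 dB.
B applies 14.1 dB more gain reduction.

B, by 14.1 dB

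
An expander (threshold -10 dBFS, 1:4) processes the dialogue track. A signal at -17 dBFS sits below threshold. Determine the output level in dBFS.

Undershoot = (-10) − (-17) = 7 dB.
At 1:4, that expands to 28 dB under threshold.
Output = -10 − 28 = -38 dBFS.

-38 dBFS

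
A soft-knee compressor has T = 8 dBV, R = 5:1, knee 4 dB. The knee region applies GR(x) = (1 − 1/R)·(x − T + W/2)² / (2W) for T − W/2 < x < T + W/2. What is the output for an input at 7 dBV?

6.9 dBV

x − T + W/2 = 7 − 8 + 2 = 1.
GR = (1 − 1/5) × 1² / 8 = 0.8 × 1 / 8 = 0.1 dB.
Output = 7 − 0.1 = 6.9 dBV.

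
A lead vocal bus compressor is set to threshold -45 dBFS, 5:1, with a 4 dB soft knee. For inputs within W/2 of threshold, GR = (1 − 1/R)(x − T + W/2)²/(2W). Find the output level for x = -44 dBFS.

-44.9 dBFS

x − T + W/2 = -44 − (-45) + 2 = 3.
GR = (1 − 1/5) × 3² / 8 = 0.8 × 9 / 8 = 0.9 dB.
Output = -44 − 0.9 = -44.9 dBFS.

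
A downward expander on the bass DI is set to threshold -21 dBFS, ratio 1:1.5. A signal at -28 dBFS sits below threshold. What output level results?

-31.5 dBFS

The input is 7 dB below the -21 dBFS threshold.
A 1:1.5 expander multiplies undershoot by 1.5: 7 × 1.5 = 10.5 dB below threshold.
Output = -21 − 10.5 = -31.5 dBFS.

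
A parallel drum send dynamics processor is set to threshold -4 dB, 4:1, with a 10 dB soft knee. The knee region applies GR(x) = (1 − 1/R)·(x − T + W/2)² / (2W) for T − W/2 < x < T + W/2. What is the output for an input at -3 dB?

-4.35 dB

x − T + W/2 = -3 − (-4) + 5 = 6.
GR = (1 − 1/4) × 6² / 20 = 0.75 × 36 / 20 = 1.35 dB.
Output = -3 − 1.35 = -4.35 dB.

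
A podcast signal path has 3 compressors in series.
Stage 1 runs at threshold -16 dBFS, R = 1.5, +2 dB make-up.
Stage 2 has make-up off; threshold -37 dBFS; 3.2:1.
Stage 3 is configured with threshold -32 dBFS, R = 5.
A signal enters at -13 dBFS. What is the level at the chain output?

Stage 1: 3 dB above -16 dBFS, reduced 1.5:1 to 2 dB above → -14 dBFS; +2 dB make-up → -12 dBFS.
Stage 2: 25 dB above -37 dBFS, reduced 3.2:1 to 7.8125 dB above → -29.1875 dBFS.
Stage 3: 2.8125 dB above -32 dBFS, reduced 5:1 to 0.5625 dB above → -31.4375 dBFS.

-31.4375 dBFS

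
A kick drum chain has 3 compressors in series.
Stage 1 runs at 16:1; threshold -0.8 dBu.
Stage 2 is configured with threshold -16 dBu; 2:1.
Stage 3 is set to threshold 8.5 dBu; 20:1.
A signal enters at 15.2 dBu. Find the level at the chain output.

-7.9 dBu

Stage 1: overshoot 16 dB → 16/16 = 1 dB → 0.2 dBu.
Stage 2: 16.2 dB above -16 dBu, reduced 2:1 to 8.1 dB above → -7.9 dBu.
Stage 3: -7.9 dBu is at or below the 8.5 dBu threshold — no compression; output -7.9 dBu.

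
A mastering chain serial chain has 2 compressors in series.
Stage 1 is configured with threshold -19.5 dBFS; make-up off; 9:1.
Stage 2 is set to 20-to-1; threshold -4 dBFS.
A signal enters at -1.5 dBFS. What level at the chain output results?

-17.5 dBFS

Stage 1: -1.5 dBFS is 18 dB over -19.5 dBFS; at 9:1 that becomes 2 dB over, giving -17.5 dBFS.
Stage 2: -17.5 dBFS ≤ -4 dBFS, so stage 2 doesn't engage; output -17.5 dBFS.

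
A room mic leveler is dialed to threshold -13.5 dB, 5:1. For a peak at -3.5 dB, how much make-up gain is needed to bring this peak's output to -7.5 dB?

Without make-up, output = threshold + overshoot/5 = -13.5 + 2 = -11.5 dB.
Gap to target: 4 dB.

4 dB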